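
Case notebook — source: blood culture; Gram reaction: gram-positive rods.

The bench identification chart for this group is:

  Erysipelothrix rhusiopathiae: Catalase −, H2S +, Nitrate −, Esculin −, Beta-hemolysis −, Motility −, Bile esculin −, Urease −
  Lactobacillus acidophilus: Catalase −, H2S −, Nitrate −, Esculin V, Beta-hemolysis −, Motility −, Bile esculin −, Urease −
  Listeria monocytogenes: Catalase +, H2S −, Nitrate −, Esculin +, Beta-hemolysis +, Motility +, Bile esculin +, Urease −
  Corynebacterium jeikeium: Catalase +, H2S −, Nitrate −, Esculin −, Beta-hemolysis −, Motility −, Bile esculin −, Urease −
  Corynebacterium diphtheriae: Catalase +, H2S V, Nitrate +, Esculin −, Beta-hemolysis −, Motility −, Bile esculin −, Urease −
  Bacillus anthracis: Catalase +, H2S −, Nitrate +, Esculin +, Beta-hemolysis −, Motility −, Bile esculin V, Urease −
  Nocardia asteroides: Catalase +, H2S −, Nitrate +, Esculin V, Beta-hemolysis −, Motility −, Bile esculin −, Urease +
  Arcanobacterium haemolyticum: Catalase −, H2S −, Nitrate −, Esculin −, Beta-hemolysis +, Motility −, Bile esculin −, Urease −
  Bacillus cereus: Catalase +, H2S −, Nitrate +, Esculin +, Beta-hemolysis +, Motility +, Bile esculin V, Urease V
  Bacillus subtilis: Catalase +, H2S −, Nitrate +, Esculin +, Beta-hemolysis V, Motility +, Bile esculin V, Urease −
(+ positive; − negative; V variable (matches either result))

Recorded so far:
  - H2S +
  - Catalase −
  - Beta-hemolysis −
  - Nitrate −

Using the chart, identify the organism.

H2S +: excludes 8 organisms — 2 left.
Catalase −: excludes Corynebacterium diphtheriae — 1 left.
Nitrate −: the one remaining candidate is consistent.
Beta-hemolysis −: the one remaining candidate is consistent.

Erysipelothrix rhusiopathiae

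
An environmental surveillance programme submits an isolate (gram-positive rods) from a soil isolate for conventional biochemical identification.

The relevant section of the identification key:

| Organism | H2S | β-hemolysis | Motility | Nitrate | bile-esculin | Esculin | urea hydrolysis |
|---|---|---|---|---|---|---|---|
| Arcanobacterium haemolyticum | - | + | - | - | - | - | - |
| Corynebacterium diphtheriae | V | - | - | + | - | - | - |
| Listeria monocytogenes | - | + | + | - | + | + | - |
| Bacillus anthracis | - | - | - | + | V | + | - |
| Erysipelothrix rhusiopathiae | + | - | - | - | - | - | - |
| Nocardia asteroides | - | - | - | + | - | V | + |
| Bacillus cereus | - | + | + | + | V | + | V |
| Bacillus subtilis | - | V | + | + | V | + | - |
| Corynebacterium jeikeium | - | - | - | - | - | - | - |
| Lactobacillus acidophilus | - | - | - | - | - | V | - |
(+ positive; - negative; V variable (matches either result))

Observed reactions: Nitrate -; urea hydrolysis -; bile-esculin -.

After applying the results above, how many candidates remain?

4

urea hydrolysis -: excludes Nocardia asteroides — 9 left.
Nitrate -: excludes Corynebacterium diphtheriae, Bacillus anthracis, Bacillus cereus, Bacillus subtilis — 5 left.
bile-esculin -: excludes Listeria monocytogenes — 4 left.
Still consistent: Arcanobacterium haemolyticum, Corynebacterium jeikeium, Erysipelothrix rhusiopathiae, Lactobacillus acidophilus.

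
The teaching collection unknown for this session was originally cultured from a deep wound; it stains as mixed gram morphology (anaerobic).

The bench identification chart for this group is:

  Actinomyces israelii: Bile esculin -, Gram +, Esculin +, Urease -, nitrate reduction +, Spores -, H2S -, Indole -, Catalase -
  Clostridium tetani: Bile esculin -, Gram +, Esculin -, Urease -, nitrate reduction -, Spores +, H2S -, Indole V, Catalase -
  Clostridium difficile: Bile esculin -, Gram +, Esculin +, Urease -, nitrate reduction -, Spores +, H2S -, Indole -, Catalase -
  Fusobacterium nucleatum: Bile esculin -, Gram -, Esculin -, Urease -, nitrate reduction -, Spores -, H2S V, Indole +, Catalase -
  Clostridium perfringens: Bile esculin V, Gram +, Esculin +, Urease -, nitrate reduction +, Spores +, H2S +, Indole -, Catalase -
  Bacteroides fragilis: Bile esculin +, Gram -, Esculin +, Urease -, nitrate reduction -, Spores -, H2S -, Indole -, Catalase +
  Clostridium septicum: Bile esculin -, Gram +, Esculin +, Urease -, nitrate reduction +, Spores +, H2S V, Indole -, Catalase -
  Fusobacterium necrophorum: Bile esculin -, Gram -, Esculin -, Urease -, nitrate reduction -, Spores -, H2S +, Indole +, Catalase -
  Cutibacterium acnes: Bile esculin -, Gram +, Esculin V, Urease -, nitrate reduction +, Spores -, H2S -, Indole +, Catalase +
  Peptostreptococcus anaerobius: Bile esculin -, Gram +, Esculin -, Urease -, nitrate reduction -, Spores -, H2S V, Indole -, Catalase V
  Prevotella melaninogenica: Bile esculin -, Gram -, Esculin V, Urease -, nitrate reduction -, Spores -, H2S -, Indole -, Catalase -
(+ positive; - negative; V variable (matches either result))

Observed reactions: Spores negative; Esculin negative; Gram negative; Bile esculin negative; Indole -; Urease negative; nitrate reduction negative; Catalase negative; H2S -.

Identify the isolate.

Gram -: excludes 7 organisms — 4 left.
Catalase -: excludes Bacteroides fragilis — 3 left.
Indole -: excludes Fusobacterium nucleatum, Fusobacterium necrophorum — 1 left.
Spores -: the one remaining candidate is consistent.
Esculin -: the one remaining candidate is consistent.
H2S -: the one remaining candidate is consistent.
nitrate reduction -: the one remaining candidate is consistent.
Urease -: the one remaining candidate is consistent.
Bile esculin -: the one remaining candidate is consistent.

Prevotella melaninogenica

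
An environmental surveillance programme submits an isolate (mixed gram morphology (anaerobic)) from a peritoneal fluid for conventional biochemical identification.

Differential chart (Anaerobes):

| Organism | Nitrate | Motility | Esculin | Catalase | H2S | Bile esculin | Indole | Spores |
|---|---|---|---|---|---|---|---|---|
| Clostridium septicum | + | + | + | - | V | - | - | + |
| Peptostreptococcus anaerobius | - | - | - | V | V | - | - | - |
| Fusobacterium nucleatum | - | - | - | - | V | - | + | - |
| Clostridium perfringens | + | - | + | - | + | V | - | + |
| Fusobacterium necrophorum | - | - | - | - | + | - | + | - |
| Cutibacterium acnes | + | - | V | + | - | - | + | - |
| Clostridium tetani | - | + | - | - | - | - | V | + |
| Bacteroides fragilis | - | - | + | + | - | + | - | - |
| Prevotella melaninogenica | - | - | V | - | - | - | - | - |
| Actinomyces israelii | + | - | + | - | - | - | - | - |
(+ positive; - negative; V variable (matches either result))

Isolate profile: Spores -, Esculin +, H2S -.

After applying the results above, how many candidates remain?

4

Esculin +: excludes Peptostreptococcus anaerobius, Fusobacterium nucleatum, Fusobacterium necrophorum, Clostridium tetani — 6 left.
H2S -: excludes Clostridium perfringens — 5 left.
Spores -: excludes Clostridium septicum — 4 left.
Still consistent: Actinomyces israelii, Bacteroides fragilis, Cutibacterium acnes, Prevotella melaninogenica.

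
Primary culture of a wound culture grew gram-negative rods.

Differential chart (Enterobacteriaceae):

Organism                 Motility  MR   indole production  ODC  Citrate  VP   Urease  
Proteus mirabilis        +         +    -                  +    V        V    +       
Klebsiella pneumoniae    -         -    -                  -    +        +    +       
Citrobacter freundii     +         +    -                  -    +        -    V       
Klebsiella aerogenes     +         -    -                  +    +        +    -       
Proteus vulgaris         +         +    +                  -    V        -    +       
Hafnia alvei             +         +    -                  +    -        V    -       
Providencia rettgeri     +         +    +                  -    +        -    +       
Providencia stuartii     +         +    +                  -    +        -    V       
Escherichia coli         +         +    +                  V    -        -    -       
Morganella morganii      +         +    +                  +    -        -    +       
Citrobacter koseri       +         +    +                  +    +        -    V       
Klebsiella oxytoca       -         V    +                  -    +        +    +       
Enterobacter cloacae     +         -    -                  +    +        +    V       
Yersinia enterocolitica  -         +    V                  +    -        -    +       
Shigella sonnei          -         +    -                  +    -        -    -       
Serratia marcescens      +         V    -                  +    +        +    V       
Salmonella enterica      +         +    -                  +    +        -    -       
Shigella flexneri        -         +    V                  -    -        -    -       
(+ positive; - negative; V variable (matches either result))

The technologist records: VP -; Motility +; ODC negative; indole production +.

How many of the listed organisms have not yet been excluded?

indole production +: excludes 9 organisms — 9 left.
Motility +: excludes Klebsiella oxytoca, Yersinia enterocolitica, Shigella flexneri — 6 left.
VP -: all 6 remaining candidates are consistent.
ODC -: excludes Morganella morganii, Citrobacter koseri — 4 left.
Still consistent: Escherichia coli, Proteus vulgaris, Providencia rettgeri, Providencia stuartii.

4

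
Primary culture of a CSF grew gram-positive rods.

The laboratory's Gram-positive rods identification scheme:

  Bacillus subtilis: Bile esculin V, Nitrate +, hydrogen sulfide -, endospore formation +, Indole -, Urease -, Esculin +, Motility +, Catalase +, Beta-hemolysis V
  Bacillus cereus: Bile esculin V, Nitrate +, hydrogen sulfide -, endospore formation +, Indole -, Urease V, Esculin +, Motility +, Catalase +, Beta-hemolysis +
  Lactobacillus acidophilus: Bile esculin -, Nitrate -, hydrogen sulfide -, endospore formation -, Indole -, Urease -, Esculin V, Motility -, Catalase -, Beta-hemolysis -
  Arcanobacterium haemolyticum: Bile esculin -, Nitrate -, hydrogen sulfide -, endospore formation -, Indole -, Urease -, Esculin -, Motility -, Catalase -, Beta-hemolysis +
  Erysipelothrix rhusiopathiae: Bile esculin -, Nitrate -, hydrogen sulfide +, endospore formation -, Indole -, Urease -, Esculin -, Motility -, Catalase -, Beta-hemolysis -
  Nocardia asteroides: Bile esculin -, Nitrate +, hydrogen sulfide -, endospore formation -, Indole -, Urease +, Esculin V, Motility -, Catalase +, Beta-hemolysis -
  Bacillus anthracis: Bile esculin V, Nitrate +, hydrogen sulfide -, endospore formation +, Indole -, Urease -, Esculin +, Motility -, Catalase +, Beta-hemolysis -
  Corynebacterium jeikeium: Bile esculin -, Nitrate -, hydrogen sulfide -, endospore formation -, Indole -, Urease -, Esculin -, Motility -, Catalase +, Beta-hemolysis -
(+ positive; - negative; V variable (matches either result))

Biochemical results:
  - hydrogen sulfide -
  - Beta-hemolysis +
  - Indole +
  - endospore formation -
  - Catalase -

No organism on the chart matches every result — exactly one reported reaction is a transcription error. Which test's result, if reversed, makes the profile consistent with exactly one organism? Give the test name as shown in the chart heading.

As reported, no row in the chart matches all 5 reactions.
Reversing Catalase → still no organism matches.
Reversing endospore formation → still no organism matches.
Reversing Beta-hemolysis → still no organism matches.
Reversing Indole (to -) → unique match: Arcanobacterium haemolyticum.
Reversing hydrogen sulfide → still no organism matches.

Indole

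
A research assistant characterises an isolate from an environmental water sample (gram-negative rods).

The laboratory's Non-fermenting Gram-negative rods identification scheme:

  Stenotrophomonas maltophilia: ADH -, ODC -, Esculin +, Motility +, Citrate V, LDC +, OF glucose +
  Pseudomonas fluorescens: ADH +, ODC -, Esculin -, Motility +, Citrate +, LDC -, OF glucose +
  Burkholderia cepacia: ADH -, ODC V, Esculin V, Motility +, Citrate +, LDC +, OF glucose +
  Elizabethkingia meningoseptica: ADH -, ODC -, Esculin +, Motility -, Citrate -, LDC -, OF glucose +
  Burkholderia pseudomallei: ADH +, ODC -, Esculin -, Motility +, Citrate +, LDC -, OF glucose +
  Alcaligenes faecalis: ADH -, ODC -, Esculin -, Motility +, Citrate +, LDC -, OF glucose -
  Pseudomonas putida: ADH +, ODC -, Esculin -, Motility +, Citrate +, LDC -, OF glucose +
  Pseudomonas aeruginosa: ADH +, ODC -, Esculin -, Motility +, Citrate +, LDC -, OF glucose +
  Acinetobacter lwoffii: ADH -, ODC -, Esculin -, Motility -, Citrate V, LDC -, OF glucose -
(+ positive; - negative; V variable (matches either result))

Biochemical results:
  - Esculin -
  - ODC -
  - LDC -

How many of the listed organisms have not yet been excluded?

6

LDC -: excludes Stenotrophomonas maltophilia, Burkholderia cepacia — 7 left.
Esculin -: excludes Elizabethkingia meningoseptica — 6 left.
ODC -: all 6 remaining candidates are consistent.
Still consistent: Acinetobacter lwoffii, Alcaligenes faecalis, Burkholderia pseudomallei, Pseudomonas aeruginosa, Pseudomonas fluorescens, Pseudomonas putida.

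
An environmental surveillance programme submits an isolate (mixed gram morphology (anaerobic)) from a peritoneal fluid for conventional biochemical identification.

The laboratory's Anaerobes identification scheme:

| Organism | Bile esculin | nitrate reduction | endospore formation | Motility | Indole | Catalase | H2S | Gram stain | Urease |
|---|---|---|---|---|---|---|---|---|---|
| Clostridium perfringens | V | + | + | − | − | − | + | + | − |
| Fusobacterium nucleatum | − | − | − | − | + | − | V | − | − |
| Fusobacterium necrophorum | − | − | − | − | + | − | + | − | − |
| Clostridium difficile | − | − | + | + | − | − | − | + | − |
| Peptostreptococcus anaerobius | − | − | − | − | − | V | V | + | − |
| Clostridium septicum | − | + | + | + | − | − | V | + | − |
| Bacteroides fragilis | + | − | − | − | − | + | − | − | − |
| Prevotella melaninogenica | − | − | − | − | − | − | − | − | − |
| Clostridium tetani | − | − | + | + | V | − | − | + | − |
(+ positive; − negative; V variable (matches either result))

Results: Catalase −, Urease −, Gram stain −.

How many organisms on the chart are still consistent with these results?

Gram stain −: excludes 5 organisms — 4 left.
Catalase −: excludes Bacteroides fragilis — 3 left.
Urease −: all 3 remaining candidates are consistent.
Still consistent: Fusobacterium necrophorum, Fusobacterium nucleatum, Prevotella melaninogenica.

3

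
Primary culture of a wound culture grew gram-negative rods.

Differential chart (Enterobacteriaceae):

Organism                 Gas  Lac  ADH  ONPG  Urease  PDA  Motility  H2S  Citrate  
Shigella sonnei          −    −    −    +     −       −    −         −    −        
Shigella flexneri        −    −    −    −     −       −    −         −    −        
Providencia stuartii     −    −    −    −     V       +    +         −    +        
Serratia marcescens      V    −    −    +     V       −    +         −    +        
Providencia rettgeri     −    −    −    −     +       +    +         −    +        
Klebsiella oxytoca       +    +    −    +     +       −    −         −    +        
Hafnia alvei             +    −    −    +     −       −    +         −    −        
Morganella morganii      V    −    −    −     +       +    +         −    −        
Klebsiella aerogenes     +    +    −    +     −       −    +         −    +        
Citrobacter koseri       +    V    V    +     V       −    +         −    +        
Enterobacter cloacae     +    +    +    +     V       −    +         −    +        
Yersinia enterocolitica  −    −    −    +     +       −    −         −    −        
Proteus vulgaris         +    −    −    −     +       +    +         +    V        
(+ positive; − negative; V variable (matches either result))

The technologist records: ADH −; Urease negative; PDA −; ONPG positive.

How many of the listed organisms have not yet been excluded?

Urease −: excludes 5 organisms — 8 left.
ONPG +: excludes Shigella flexneri, Providencia stuartii — 6 left.
PDA −: all 6 remaining candidates are consistent.
ADH −: excludes Enterobacter cloacae — 5 left.
Still consistent: Citrobacter koseri, Hafnia alvei, Klebsiella aerogenes, Serratia marcescens, Shigella sonnei.

5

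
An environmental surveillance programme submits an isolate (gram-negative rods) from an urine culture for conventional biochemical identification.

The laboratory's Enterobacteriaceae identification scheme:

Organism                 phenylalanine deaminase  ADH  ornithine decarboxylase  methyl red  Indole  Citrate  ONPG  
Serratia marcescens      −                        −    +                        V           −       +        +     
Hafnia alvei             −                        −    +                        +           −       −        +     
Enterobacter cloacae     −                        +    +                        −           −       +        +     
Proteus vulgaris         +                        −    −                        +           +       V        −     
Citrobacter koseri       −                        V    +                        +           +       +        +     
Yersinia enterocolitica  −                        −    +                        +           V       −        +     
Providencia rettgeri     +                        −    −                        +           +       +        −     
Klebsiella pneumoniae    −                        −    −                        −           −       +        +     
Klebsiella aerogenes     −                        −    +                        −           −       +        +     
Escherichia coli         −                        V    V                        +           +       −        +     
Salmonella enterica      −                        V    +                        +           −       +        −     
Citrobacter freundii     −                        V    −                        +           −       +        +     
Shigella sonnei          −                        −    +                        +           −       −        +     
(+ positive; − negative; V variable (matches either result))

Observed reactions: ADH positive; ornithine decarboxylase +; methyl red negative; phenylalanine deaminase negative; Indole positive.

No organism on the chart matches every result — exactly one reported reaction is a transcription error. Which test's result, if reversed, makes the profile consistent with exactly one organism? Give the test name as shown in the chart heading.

Indole

As reported, no row in the chart matches all 5 reactions.
Reversing ADH → still no organism matches.
Reversing ornithine decarboxylase → still no organism matches.
Reversing Indole (to −) → unique match: Enterobacter cloacae.
Reversing phenylalanine deaminase → still no organism matches.
Reversing methyl red → 2 organisms match (not unique).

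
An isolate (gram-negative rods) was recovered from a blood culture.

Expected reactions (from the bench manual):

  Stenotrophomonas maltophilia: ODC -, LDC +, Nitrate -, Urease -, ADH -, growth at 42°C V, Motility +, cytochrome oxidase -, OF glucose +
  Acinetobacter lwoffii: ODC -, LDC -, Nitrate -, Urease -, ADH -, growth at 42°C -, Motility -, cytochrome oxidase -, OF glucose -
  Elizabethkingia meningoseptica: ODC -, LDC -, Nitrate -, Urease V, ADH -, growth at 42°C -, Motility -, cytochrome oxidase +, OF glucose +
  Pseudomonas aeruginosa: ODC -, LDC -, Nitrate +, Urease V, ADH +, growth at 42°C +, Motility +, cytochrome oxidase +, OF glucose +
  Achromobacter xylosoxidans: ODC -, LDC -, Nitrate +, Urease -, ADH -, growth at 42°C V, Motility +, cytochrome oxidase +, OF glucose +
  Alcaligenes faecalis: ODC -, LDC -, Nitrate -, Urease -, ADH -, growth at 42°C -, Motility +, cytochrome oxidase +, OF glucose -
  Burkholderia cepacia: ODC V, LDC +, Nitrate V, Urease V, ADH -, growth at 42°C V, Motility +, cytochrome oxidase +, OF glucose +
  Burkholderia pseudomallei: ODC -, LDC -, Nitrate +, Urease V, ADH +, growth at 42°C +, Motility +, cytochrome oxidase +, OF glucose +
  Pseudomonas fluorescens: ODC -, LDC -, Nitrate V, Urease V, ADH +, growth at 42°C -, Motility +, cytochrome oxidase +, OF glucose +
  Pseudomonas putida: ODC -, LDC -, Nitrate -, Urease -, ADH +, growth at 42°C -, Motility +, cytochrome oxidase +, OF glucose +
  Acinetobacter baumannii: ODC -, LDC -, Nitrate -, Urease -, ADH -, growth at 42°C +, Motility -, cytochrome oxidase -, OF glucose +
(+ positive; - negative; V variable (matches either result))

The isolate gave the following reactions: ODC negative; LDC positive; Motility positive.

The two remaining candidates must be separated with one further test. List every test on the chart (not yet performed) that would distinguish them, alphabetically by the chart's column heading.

ODC -: all 11 remaining candidates are consistent.
LDC +: excludes 9 organisms — 2 left.
Motility +: all 2 remaining candidates are consistent.
Two candidates remain: Burkholderia cepacia and Stenotrophomonas maltophilia.
  Nitrate: V vs - — variable for at least one, does not separate.
  Urease: V vs - — variable for at least one, does not separate.
  ADH: - vs - — same for both, does not separate.
  growth at 42°C: V vs V — variable for at least one, does not separate.
  cytochrome oxidase: Burkholderia cepacia +, Stenotrophomonas maltophilia - — discriminates.
  OF glucose: + vs + — same for both, does not separate.

cytochrome oxidase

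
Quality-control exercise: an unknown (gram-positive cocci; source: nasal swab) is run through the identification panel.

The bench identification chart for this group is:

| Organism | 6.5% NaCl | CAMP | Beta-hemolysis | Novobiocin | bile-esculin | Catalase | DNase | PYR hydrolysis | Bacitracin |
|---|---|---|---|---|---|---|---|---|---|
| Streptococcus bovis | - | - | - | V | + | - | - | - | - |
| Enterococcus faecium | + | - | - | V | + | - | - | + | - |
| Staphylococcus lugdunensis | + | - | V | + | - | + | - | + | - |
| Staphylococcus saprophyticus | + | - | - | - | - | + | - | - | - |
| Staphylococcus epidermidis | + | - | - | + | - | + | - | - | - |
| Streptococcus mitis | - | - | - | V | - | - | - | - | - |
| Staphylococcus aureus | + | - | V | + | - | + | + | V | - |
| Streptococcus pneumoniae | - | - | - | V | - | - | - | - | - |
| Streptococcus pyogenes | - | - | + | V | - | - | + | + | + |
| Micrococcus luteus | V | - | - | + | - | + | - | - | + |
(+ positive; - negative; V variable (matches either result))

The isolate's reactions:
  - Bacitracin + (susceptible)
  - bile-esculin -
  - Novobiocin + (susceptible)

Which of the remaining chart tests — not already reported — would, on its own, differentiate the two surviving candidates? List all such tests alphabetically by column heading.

bile-esculin -: excludes Streptococcus bovis, Enterococcus faecium — 8 left.
Bacitracin +: excludes 6 organisms — 2 left.
Novobiocin +: all 2 remaining candidates are consistent.
Two candidates remain: Micrococcus luteus and Streptococcus pyogenes.
  6.5% NaCl: V vs - — variable for at least one, does not separate.
  CAMP: - vs - — same for both, does not separate.
  Beta-hemolysis: Micrococcus luteus -, Streptococcus pyogenes + — discriminates.
  Catalase: Micrococcus luteus +, Streptococcus pyogenes - — discriminates.
  DNase: Micrococcus luteus -, Streptococcus pyogenes + — discriminates.
  PYR hydrolysis: Micrococcus luteus -, Streptococcus pyogenes + — discriminates.

Beta-hemolysis, Catalase, DNase, PYR hydrolysis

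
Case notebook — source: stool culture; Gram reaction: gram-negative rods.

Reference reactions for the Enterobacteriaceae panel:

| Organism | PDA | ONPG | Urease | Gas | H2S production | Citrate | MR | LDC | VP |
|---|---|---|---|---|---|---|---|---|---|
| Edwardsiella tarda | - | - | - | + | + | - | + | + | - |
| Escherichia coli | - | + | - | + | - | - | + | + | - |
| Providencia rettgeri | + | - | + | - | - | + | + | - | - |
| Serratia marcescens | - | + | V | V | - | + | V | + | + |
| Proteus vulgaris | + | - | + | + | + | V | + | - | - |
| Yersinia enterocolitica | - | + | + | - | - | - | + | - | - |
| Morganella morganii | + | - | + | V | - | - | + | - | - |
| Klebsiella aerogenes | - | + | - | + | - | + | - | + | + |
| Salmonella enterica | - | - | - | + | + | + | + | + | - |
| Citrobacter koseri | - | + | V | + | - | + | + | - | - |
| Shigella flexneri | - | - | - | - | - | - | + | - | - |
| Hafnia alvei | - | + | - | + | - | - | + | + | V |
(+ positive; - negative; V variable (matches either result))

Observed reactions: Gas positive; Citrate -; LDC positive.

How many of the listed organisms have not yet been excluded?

3

Gas +: excludes Providencia rettgeri, Yersinia enterocolitica, Shigella flexneri — 9 left.
LDC +: excludes Proteus vulgaris, Morganella morganii, Citrobacter koseri — 6 left.
Citrate -: excludes Serratia marcescens, Klebsiella aerogenes, Salmonella enterica — 3 left.
Still consistent: Edwardsiella tarda, Escherichia coli, Hafnia alvei.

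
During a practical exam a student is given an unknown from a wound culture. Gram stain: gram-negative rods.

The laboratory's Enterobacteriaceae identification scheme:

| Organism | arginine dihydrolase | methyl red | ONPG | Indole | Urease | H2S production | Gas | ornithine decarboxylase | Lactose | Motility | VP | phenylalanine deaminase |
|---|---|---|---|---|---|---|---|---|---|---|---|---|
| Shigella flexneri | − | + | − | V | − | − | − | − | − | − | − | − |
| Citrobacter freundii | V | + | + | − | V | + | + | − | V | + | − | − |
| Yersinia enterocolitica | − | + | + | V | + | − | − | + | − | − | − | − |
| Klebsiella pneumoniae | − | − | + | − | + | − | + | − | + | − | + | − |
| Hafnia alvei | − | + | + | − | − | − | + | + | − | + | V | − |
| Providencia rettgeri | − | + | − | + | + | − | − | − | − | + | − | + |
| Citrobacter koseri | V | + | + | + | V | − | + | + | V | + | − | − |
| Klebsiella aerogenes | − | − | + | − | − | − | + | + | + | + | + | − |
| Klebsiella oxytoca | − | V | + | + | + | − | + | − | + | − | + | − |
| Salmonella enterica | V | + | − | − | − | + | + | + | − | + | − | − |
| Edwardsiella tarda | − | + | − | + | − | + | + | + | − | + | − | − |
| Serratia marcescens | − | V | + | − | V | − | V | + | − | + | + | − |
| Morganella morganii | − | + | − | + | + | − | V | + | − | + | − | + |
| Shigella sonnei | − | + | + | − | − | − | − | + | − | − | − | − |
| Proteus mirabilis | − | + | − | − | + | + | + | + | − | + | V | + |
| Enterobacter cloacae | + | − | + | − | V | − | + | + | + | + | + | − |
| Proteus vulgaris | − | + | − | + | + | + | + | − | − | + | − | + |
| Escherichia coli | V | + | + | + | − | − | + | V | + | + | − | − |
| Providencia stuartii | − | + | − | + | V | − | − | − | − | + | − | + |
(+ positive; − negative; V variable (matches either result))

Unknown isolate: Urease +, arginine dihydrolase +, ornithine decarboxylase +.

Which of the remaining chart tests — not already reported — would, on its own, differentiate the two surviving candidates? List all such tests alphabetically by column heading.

ornithine decarboxylase +: excludes 7 organisms — 12 left.
arginine dihydrolase +: excludes 8 organisms — 4 left.
Urease +: excludes Salmonella enterica, Escherichia coli — 2 left.
Two candidates remain: Citrobacter koseri and Enterobacter cloacae.
  methyl red: Citrobacter koseri +, Enterobacter cloacae − — discriminates.
  ONPG: + vs + — same for both, does not separate.
  Indole: Citrobacter koseri +, Enterobacter cloacae − — discriminates.
  H2S production: − vs − — same for both, does not separate.
  Gas: + vs + — same for both, does not separate.
  Lactose: V vs + — variable for at least one, does not separate.
  Motility: + vs + — same for both, does not separate.
  VP: Citrobacter koseri −, Enterobacter cloacae + — discriminates.
  phenylalanine deaminase: − vs − — same for both, does not separate.

Indole, methyl red, VP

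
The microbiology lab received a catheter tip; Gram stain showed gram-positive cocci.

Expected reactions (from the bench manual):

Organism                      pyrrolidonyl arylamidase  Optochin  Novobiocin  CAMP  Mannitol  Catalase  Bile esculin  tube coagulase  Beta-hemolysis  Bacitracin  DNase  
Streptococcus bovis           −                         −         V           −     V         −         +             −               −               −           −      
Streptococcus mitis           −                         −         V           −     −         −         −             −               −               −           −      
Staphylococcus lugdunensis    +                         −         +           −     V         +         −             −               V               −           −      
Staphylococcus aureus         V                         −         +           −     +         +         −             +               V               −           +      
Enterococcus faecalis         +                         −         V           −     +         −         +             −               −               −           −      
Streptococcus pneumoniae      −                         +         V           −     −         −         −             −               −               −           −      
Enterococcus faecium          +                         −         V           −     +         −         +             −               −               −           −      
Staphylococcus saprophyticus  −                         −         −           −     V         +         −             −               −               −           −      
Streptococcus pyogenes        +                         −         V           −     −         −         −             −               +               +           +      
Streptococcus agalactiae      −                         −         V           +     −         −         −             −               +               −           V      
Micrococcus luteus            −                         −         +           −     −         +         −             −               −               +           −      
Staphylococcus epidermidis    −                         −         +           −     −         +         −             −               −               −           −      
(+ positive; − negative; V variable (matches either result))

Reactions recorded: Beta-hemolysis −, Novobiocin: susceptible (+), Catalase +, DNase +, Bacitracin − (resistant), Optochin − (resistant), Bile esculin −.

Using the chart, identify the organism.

Beta-hemolysis −: excludes Streptococcus pyogenes, Streptococcus agalactiae — 10 left.
Catalase +: excludes 5 organisms — 5 left.
Bile esculin −: all 5 remaining candidates are consistent.
Optochin −: all 5 remaining candidates are consistent.
Novobiocin +: excludes Staphylococcus saprophyticus — 4 left.
DNase +: excludes Staphylococcus lugdunensis, Micrococcus luteus, Staphylococcus epidermidis — 1 left.
Bacitracin −: the one remaining candidate is consistent.

Staphylococcus aureus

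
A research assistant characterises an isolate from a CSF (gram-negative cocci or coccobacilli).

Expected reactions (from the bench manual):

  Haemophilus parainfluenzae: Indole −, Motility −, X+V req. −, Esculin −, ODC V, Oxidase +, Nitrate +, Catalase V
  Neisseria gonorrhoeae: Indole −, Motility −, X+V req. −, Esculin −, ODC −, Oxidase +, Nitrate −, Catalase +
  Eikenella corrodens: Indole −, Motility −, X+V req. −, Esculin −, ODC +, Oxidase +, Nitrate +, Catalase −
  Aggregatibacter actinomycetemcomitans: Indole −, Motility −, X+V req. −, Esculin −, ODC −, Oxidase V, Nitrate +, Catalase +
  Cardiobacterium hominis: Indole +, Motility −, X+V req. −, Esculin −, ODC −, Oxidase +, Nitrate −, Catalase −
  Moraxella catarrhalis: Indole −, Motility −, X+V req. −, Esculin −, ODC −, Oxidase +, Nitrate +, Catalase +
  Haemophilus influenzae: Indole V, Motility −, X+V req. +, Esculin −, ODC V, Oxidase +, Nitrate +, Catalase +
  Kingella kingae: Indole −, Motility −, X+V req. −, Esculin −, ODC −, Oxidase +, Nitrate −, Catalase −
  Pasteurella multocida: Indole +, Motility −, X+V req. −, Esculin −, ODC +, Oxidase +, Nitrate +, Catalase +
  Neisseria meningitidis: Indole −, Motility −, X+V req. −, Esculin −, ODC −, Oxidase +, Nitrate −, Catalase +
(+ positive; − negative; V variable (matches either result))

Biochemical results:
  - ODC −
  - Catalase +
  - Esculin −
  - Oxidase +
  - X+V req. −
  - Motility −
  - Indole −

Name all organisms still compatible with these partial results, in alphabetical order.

Esculin −: all 10 remaining candidates are consistent.
X+V req. −: excludes Haemophilus influenzae — 9 left.
Oxidase +: all 9 remaining candidates are consistent.
Catalase +: excludes Eikenella corrodens, Cardiobacterium hominis, Kingella kingae — 6 left.
ODC −: excludes Pasteurella multocida — 5 left.
Indole −: all 5 remaining candidates are consistent.
Motility −: all 5 remaining candidates are consistent.

Aggregatibacter actinomycetemcomitans, Haemophilus parainfluenzae, Moraxella catarrhalis, Neisseria gonorrhoeae, Neisseria meningitidis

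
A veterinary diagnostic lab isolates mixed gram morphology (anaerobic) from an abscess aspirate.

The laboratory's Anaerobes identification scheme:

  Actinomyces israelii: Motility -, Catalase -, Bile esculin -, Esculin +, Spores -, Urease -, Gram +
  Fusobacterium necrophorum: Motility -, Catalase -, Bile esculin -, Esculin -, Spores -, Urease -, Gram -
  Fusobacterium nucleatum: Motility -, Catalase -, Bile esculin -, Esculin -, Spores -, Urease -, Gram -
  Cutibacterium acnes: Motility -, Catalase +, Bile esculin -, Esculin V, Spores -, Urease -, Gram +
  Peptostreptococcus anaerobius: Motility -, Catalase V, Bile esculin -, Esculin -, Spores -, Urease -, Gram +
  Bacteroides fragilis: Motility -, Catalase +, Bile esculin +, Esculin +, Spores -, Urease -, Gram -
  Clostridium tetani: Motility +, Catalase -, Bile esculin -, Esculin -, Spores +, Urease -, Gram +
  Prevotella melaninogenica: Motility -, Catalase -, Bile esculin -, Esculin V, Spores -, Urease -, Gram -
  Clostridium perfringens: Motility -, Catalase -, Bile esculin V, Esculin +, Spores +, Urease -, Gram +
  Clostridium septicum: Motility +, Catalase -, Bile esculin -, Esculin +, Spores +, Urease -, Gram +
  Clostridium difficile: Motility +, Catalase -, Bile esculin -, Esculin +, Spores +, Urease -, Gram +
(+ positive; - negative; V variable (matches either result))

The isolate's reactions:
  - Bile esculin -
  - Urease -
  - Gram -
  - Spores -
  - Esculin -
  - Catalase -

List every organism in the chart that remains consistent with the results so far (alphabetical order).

Bile esculin -: excludes Bacteroides fragilis — 10 left.
Spores -: excludes Clostridium tetani, Clostridium perfringens, Clostridium septicum, Clostridium difficile — 6 left.
Urease -: all 6 remaining candidates are consistent.
Esculin -: excludes Actinomyces israelii — 5 left.
Catalase -: excludes Cutibacterium acnes — 4 left.
Gram -: excludes Peptostreptococcus anaerobius — 3 left.

Fusobacterium necrophorum, Fusobacterium nucleatum, Prevotella melaninogenica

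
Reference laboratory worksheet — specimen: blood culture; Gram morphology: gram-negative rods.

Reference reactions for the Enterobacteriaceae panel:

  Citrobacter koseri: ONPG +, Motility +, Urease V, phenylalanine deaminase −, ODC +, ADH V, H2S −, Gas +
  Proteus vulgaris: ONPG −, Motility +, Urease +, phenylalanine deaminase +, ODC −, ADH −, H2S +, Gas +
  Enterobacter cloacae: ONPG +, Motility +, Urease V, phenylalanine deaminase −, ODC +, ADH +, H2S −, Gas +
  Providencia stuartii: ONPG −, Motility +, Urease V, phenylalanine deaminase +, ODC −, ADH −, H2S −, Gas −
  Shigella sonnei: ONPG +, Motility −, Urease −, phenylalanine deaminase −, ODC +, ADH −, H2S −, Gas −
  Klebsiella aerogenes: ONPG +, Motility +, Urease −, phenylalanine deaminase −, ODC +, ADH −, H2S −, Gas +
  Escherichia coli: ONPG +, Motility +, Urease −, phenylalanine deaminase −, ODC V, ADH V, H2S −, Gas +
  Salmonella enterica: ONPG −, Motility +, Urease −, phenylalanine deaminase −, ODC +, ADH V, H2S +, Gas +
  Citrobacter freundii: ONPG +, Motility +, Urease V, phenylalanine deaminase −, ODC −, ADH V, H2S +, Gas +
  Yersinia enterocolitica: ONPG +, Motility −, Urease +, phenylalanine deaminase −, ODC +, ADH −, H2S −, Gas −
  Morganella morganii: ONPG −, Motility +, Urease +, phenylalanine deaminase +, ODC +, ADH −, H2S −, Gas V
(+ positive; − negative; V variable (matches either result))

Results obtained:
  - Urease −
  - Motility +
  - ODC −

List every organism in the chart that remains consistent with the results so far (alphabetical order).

Citrobacter freundii, Escherichia coli, Providencia stuartii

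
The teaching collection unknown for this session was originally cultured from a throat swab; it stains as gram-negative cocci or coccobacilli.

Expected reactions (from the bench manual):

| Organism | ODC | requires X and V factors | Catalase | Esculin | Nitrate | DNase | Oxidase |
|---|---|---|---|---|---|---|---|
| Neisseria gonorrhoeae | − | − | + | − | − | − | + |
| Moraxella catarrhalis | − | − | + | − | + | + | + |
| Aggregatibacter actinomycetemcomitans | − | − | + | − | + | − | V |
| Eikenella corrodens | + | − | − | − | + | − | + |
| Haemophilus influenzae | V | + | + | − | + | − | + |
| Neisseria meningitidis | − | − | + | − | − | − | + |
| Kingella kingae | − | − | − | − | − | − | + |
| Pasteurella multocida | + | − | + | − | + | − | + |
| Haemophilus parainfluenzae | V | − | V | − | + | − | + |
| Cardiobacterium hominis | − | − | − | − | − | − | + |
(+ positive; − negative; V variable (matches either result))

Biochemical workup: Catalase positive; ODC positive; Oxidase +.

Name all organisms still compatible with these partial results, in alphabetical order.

Haemophilus influenzae, Haemophilus parainfluenzae, Pasteurella multocida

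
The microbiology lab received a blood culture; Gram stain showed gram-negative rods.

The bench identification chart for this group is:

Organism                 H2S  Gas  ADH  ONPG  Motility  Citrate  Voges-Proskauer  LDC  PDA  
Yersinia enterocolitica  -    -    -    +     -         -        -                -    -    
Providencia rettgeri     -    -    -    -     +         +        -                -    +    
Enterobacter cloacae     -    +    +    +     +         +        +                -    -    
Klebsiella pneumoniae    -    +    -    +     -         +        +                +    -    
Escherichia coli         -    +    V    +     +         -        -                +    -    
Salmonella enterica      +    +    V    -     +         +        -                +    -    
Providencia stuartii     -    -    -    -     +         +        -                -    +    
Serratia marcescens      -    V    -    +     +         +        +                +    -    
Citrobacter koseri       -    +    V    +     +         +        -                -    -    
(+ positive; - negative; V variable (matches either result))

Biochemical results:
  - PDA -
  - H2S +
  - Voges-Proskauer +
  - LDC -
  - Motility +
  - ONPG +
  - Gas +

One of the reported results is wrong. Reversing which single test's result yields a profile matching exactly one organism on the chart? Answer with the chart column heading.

H2S

As reported, no row in the chart matches all 7 reactions.
Reversing Voges-Proskauer → still no organism matches.
Reversing ONPG → still no organism matches.
Reversing LDC → still no organism matches.
Reversing H2S (to -) → unique match: Enterobacter cloacae.
Reversing Motility → still no organism matches.
Reversing Gas → still no organism matches.
Reversing PDA → still no organism matches.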